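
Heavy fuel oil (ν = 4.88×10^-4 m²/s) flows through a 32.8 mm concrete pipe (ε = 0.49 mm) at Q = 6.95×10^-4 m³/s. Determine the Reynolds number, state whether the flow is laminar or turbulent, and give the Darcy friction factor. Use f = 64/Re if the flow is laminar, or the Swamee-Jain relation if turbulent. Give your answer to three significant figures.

Re ≈ 55.3; laminar; f = 64/Re ≈ 1.16

V = 4Q/(πD²) = 0.8225 m/s
Re = VD/ν = 0.8225·0.0328/4.88×10^-4 = 55.3
Re < 2300 → laminar → f = 64/Re = 1.158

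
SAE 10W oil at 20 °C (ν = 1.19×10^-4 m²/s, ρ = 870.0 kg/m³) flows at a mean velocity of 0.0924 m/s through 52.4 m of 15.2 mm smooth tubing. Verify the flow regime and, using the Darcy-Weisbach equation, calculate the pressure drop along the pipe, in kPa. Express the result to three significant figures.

Δp ≈ 69.4 kPa

Re = VD/ν = 0.0924·0.01520/1.19×10^-4 = 11.8 → laminar (Re < 2300)
f = 64/Re = 5.423
h_f = f(L/D)V²/(2g) = 5.423·(52.4/0.01520)·0.0924²/(2·9.81) = 8.135 m
Δp = ρg·h_f = 870.0·9.81·8.135 = 69.43 kPa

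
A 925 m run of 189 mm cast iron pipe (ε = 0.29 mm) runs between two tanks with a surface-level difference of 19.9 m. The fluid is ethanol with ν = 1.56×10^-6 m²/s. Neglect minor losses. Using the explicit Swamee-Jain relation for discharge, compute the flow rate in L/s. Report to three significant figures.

Swamee-Jain (Type II): Q = -0.965·√(gD⁵h_f/L)·ln[ε/(3.7D) + √(3.17ν²L/(gD³h_f))]
√(gD⁵h_f/L) = √(9.81·0.189⁵·19.9/925) = 0.007134
ε/(3.7D) = 4.15×10^-4; √(3.17ν²L/(gD³h_f)) = 7.36×10^-5
Q = -0.965·0.007134·ln(4.883×10^-4) = 0.05249 m³/s
Check: V = 1.87 m/s, Re = 2.27×10^5, f = 0.02296, h_f = 20.1 m ≈ 19.9 m ✓

Q ≈ 52.5 L/s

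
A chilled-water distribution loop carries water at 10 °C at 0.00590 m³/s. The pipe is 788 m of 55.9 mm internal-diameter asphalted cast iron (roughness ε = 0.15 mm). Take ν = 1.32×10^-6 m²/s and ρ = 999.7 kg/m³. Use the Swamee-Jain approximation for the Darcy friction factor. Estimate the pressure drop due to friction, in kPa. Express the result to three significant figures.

V = 4Q/(πD²) = 4·0.00590/(π·0.0559²) = 2.404 m/s
Re = VD/ν = 2.404·0.0559/1.32×10^-6 = 1.02×10^5 → turbulent
ε/D = 0.15/55.9 = 0.00268
Swamee-Jain: f = 0.02698
h_f = f(L/D)V²/(2g) = 0.02698·(788/0.0559)·2.404²/(2·9.81) = 112.0 m
Δp = ρg·h_f = 999.7·9.81·112.0 = 1099 kPa

Δp ≈ 1100 kPa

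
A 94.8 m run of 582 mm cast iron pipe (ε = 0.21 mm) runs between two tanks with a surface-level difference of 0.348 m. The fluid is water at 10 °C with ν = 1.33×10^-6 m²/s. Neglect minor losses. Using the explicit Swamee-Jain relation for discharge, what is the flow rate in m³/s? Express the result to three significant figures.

Q ≈ 0.425 m³/s

Swamee-Jain (Type II): Q = -0.965·√(gD⁵h_f/L)·ln[ε/(3.7D) + √(3.17ν²L/(gD³h_f))]
√(gD⁵h_f/L) = √(9.81·0.582⁵·0.348/94.8) = 0.04904
ε/(3.7D) = 9.75×10^-5; √(3.17ν²L/(gD³h_f)) = 2.81×10^-5
Q = -0.965·0.04904·ln(1.256×10^-4) = 0.4250 m³/s
Check: V = 1.60 m/s, Re = 6.99×10^5, f = 0.01653, h_f = 0.350 m ≈ 0.348 m ✓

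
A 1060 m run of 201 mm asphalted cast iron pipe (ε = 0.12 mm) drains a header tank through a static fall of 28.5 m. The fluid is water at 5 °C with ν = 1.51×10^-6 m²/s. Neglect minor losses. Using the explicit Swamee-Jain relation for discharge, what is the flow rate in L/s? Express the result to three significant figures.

Swamee-Jain (Type II): Q = -0.965·√(gD⁵h_f/L)·ln[ε/(3.7D) + √(3.17ν²L/(gD³h_f))]
√(gD⁵h_f/L) = √(9.81·0.201⁵·28.5/1060) = 0.009302
ε/(3.7D) = 1.61×10^-4; √(3.17ν²L/(gD³h_f)) = 5.81×10^-5
Q = -0.965·0.009302·ln(2.194×10^-4) = 0.07562 m³/s
Check: V = 2.38 m/s, Re = 3.17×10^5, f = 0.01880, h_f = 28.7 m ≈ 28.5 m ✓

Q ≈ 75.6 L/s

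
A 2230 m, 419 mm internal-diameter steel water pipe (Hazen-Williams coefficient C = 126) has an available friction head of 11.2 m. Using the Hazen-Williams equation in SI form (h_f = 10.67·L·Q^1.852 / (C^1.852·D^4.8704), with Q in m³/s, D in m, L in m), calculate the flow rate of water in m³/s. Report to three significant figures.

Q ≈ 0.204 m³/s

Rearranging: Q = [h_f·C^1.852·D^4.8704 / (10.67·L)]^(1/1.852)
Q = [11.2·126^1.852·0.419^4.8704 / (10.67·2230)]^0.540 = 0.2043 m³/s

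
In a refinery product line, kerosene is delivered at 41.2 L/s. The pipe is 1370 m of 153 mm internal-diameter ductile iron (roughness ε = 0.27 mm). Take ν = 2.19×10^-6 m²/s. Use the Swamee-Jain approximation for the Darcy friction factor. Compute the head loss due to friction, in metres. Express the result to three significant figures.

V = 4Q/(πD²) = 4·0.0412/(π·0.153²) = 2.241 m/s
Re = VD/ν = 2.241·0.153/2.19×10^-6 = 1.57×10^5 → turbulent
ε/D = 0.27/153 = 0.00176
Swamee-Jain: f = 0.02406
h_f = f(L/D)V²/(2g) = 0.02406·(1370/0.153)·2.241²/(2·9.81) = 55.15 m

h_f ≈ 55.2 m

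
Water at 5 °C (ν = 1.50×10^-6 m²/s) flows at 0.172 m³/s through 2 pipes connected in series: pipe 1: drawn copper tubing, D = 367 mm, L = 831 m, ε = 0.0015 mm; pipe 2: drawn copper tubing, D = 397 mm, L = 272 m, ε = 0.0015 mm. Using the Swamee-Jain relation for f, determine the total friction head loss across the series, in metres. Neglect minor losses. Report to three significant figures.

Pipe 1: V = 1.626 m/s, Re = 3.98×10^5, ε/D = 4.09×10^-6, f = 0.01370, h_1 = f(L/D)V²/2g = 4.180 m
Pipe 2: V = 1.389 m/s, Re = 3.68×10^5, ε/D = 3.78×10^-6, f = 0.01389, h_2 = f(L/D)V²/2g = 0.9366 m
Series → Q common, losses add: H = Σh = 5.117 m

H ≈ 5.12 m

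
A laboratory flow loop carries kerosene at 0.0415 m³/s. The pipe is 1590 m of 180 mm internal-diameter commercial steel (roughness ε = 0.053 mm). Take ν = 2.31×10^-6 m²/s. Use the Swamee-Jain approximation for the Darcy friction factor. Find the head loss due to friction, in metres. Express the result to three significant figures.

h_f ≈ 22.5 m

V = 4Q/(πD²) = 4·0.0415/(π·0.180²) = 1.631 m/s
Re = VD/ν = 1.631·0.180/2.31×10^-6 = 1.27×10^5 → turbulent
ε/D = 0.053/180 = 2.94×10^-4
Swamee-Jain: f = 0.01881
h_f = f(L/D)V²/(2g) = 0.01881·(1590/0.180)·1.631²/(2·9.81) = 22.52 m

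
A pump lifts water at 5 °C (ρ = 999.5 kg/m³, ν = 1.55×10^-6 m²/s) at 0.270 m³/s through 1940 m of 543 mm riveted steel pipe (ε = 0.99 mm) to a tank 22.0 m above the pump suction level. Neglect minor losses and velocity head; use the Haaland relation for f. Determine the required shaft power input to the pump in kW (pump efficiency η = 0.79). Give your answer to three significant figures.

P_shaft ≈ 93.1 kW

V = 4Q/(πD²) = 1.166 m/s; Re = 4.08×10^5; ε/D = 0.00182; f = 0.02332
h_f = f(L/D)V²/2g = 5.773 m
Total head H = z + h_f = 22.0 + 5.773 = 27.77 m
P_hyd = ρgQH = 999.5·9.81·0.270·27.77 = 73.52 kW
P_shaft = P_hyd/η = 73.52/0.79 = 93.07 kW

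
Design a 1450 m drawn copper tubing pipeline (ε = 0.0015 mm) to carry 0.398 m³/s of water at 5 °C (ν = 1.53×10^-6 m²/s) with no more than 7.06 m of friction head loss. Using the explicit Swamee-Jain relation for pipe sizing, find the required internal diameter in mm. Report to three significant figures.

Swamee-Jain (Type III): D = 0.66·[ε^1.25·(LQ²/(gh_f))^4.75 + ν·Q^9.4·(L/(gh_f))^5.2]^0.04
LQ²/(gh_f) = 3.316; L/(gh_f) = 20.94
Term 1 = ε^1.25·(…)^4.75 = 1.56×10^-5; Term 2 = ν·Q^9.4·(…)^5.2 = 0.00196
D = 0.66·(1.56×10^-5 + 0.00196)^0.04 = 0.5145 m = 514 mm
Check: V = 1.91 m/s, Re = 6.44×10^5, f = 0.01257, h_f = 6.62 m ≈ 7.06 m ✓

D ≈ 514 mm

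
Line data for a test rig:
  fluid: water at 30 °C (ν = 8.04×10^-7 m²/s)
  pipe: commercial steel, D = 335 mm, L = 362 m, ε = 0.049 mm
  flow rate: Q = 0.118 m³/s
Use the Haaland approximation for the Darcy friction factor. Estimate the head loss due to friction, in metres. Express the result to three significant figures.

V = 4Q/(πD²) = 4·0.118/(π·0.335²) = 1.339 m/s
Re = VD/ν = 1.339·0.335/8.04×10^-7 = 5.58×10^5 → turbulent
ε/D = 0.049/335 = 1.46×10^-4
Haaland: f = 0.01461
h_f = f(L/D)V²/(2g) = 0.01461·(362/0.335)·1.339²/(2·9.81) = 1.442 m

h_f ≈ 1.44 m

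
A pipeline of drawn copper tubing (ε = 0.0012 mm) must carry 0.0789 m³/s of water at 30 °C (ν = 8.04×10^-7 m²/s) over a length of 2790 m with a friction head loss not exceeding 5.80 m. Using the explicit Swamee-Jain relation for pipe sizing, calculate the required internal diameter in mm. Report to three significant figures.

D ≈ 326 mm

Swamee-Jain (Type III): D = 0.66·[ε^1.25·(LQ²/(gh_f))^4.75 + ν·Q^9.4·(L/(gh_f))^5.2]^0.04
LQ²/(gh_f) = 0.3053; L/(gh_f) = 49.04
Term 1 = ε^1.25·(…)^4.75 = 1.42×10^-10; Term 2 = ν·Q^9.4·(…)^5.2 = 2.13×10^-8
D = 0.66·(1.42×10^-10 + 2.13×10^-8)^0.04 = 0.3257 m = 326 mm
Check: V = 0.947 m/s, Re = 3.84×10^5, f = 0.01378, h_f = 5.40 m ≈ 5.80 m ✓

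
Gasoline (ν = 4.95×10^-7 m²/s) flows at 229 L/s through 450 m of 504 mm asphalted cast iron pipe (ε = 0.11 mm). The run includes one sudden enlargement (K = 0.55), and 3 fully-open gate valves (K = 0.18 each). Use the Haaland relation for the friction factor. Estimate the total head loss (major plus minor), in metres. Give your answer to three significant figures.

V = 4Q/(πD²) = 1.148 m/s; V²/2g = 0.06715 m
Re = 1.17×10^6, ε/D = 2.18×10^-4 → f = 0.01469 (Haaland)
Major: h_f = f(L/D)·V²/2g = 0.01469·892.9·0.06715 = 0.8810 m
Minor: ΣK = 1.09; h_m = ΣK·V²/2g = 0.07320 m
Total H_L = 0.8810 + 0.07320 = 0.9542 m

H_L ≈ 0.954 m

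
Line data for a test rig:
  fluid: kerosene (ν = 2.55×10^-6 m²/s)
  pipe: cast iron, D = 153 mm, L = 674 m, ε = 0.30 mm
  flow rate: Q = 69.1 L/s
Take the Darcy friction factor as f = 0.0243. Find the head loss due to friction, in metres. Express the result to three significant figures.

V = 4Q/(πD²) = 4·0.0691/(π·0.153²) = 3.758 m/s
h_f = f(L/D)V²/(2g) = 0.02430·(674/0.153)·3.758²/(2·9.81) = 77.07 m

h_f ≈ 77.1 m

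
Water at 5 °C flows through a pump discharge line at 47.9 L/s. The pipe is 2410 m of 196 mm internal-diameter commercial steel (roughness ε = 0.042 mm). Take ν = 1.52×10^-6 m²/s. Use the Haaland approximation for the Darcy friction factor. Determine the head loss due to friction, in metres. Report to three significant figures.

V = 4Q/(πD²) = 4·0.0479/(π·0.196²) = 1.588 m/s
Re = VD/ν = 1.588·0.196/1.52×10^-6 = 2.05×10^5 → turbulent
ε/D = 0.042/196 = 2.14×10^-4
Haaland: f = 0.01692
h_f = f(L/D)V²/(2g) = 0.01692·(2410/0.196)·1.588²/(2·9.81) = 26.72 m

h_f ≈ 26.7 m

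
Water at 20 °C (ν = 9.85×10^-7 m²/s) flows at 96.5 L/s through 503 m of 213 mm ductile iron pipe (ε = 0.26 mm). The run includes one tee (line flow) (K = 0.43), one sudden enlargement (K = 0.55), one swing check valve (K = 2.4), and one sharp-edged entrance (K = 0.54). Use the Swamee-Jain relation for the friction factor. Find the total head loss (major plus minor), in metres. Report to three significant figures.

H_L ≈ 20.2 m

V = 4Q/(πD²) = 2.708 m/s; V²/2g = 0.3738 m
Re = 5.86×10^5, ε/D = 0.00122 → f = 0.02118 (Swamee-Jain)
Major: h_f = f(L/D)·V²/2g = 0.02118·2362·0.3738 = 18.70 m
Minor: ΣK = 3.92; h_m = ΣK·V²/2g = 1.465 m
Total H_L = 18.70 + 1.465 = 20.16 m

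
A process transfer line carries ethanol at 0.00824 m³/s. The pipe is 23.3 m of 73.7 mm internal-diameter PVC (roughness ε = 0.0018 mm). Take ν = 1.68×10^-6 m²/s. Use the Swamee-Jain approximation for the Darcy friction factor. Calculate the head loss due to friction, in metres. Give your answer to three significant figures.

h_f ≈ 1.12 m

V = 4Q/(πD²) = 4·0.00824/(π·0.0737²) = 1.932 m/s
Re = VD/ν = 1.932·0.0737/1.68×10^-6 = 8.47×10^4 → turbulent
ε/D = 0.0018/73.7 = 2.44×10^-5
Swamee-Jain: f = 0.01863
h_f = f(L/D)V²/(2g) = 0.01863·(23.3/0.0737)·1.932²/(2·9.81) = 1.120 m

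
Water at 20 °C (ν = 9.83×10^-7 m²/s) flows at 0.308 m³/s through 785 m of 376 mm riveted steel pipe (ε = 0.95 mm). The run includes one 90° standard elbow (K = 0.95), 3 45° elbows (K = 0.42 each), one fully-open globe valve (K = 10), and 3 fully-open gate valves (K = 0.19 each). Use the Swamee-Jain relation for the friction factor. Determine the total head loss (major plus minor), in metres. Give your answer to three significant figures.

H_L ≈ 25.6 m

V = 4Q/(πD²) = 2.774 m/s; V²/2g = 0.3922 m
Re = 1.06×10^6, ε/D = 0.00253 → f = 0.02516 (Swamee-Jain)
Major: h_f = f(L/D)·V²/2g = 0.02516·2088·0.3922 = 20.60 m
Minor: ΣK = 12.8; h_m = ΣK·V²/2g = 5.012 m
Total H_L = 20.60 + 5.012 = 25.61 m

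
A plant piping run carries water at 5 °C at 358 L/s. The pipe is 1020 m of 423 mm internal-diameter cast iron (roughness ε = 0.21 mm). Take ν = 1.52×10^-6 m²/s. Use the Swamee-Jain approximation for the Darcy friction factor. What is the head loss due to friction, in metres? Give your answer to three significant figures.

h_f ≈ 13.9 m

V = 4Q/(πD²) = 4·0.358/(π·0.423²) = 2.547 m/s
Re = VD/ν = 2.547·0.423/1.52×10^-6 = 7.09×10^5 → turbulent
ε/D = 0.21/423 = 4.96×10^-4
Swamee-Jain: f = 0.01748
h_f = f(L/D)V²/(2g) = 0.01748·(1020/0.423)·2.547²/(2·9.81) = 13.94 m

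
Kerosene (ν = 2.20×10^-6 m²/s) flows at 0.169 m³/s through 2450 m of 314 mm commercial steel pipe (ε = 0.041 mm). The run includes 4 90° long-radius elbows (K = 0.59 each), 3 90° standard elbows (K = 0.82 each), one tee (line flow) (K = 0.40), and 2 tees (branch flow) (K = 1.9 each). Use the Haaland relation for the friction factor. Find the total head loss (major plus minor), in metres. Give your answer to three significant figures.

V = 4Q/(πD²) = 2.182 m/s; V²/2g = 0.2428 m
Re = 3.11×10^5, ε/D = 1.31×10^-4 → f = 0.01542 (Haaland)
Major: h_f = f(L/D)·V²/2g = 0.01542·7803·0.2428 = 29.21 m
Minor: ΣK = 9.02; h_m = ΣK·V²/2g = 2.190 m
Total H_L = 29.21 + 2.190 = 31.40 m

H_L ≈ 31.4 m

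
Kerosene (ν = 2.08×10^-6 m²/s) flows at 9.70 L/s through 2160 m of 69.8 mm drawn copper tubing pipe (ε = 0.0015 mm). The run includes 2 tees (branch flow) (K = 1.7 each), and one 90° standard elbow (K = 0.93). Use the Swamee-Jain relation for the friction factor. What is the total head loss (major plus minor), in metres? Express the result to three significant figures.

V = 4Q/(πD²) = 2.535 m/s; V²/2g = 0.3275 m
Re = 8.51×10^4, ε/D = 2.15×10^-5 → f = 0.01860 (Swamee-Jain)
Major: h_f = f(L/D)·V²/2g = 0.01860·30946·0.3275 = 188.5 m
Minor: ΣK = 4.33; h_m = ΣK·V²/2g = 1.418 m
Total H_L = 188.5 + 1.418 = 190.0 m

H_L ≈ 190 m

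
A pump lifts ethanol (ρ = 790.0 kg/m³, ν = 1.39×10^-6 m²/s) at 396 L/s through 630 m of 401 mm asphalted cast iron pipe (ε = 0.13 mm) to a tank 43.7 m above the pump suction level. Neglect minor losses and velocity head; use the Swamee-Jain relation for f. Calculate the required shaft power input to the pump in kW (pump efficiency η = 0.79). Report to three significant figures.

P_shaft ≈ 219 kW

V = 4Q/(πD²) = 3.136 m/s; Re = 9.05×10^5; ε/D = 3.24×10^-4; f = 0.01604
h_f = f(L/D)V²/2g = 12.63 m
Total head H = z + h_f = 43.7 + 12.63 = 56.33 m
P_hyd = ρgQH = 790.0·9.81·0.396·56.33 = 172.9 kW
P_shaft = P_hyd/η = 172.9/0.79 = 218.8 kW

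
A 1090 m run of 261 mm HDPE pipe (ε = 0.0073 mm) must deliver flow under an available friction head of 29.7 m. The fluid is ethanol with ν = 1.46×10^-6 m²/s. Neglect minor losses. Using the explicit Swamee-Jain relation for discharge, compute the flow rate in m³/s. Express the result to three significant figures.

Q ≈ 0.174 m³/s

Swamee-Jain (Type II): Q = -0.965·√(gD⁵h_f/L)·ln[ε/(3.7D) + √(3.17ν²L/(gD³h_f))]
√(gD⁵h_f/L) = √(9.81·0.261⁵·29.7/1090) = 0.01799
ε/(3.7D) = 7.56×10^-6; √(3.17ν²L/(gD³h_f)) = 3.77×10^-5
Q = -0.965·0.01799·ln(4.527×10^-5) = 0.1737 m³/s
Check: V = 3.25 m/s, Re = 5.80×10^5, f = 0.01322, h_f = 29.7 m ≈ 29.7 m ✓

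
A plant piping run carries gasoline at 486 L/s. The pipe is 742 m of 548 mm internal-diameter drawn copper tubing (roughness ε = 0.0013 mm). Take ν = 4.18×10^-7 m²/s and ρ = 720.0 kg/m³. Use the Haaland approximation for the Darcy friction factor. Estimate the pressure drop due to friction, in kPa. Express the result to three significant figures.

V = 4Q/(πD²) = 4·0.486/(π·0.548²) = 2.061 m/s
Re = VD/ν = 2.061·0.548/4.18×10^-7 = 2.70×10^6 → turbulent
ε/D = 0.0013/548 = 2.37×10^-6
Haaland: f = 0.009946
h_f = f(L/D)V²/(2g) = 0.009946·(742/0.548)·2.061²/(2·9.81) = 2.914 m
Δp = ρg·h_f = 720.0·9.81·2.914 = 20.58 kPa

Δp ≈ 20.6 kPa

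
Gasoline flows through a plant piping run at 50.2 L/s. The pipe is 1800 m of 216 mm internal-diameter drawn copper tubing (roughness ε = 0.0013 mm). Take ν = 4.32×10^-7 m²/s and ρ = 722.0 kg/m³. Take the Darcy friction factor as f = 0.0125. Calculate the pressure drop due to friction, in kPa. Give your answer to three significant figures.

Δp ≈ 70.6 kPa

V = 4Q/(πD²) = 4·0.0502/(π·0.216²) = 1.370 m/s
h_f = f(L/D)V²/(2g) = 0.01250·(1800/0.216)·1.370²/(2·9.81) = 9.964 m
Δp = ρg·h_f = 722.0·9.81·9.964 = 70.57 kPa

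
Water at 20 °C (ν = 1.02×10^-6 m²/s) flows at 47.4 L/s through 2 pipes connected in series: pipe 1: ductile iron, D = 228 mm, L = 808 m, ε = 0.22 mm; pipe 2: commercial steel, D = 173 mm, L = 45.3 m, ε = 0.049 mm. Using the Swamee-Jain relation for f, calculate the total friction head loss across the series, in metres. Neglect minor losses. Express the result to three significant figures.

Pipe 1: V = 1.161 m/s, Re = 2.60×10^5, ε/D = 9.65×10^-4, f = 0.02075, h_1 = f(L/D)V²/2g = 5.051 m
Pipe 2: V = 2.016 m/s, Re = 3.42×10^5, ε/D = 2.83×10^-4, f = 0.01674, h_2 = f(L/D)V²/2g = 0.9084 m
Series → Q common, losses add: H = Σh = 5.959 m

H ≈ 5.96 m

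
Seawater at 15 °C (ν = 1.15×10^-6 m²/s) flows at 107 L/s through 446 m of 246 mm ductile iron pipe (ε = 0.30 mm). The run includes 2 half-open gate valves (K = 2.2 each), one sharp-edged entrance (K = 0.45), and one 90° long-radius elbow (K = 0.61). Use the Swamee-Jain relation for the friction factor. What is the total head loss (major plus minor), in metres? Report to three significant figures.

V = 4Q/(πD²) = 2.251 m/s; V²/2g = 0.2583 m
Re = 4.82×10^5, ε/D = 0.00122 → f = 0.02128 (Swamee-Jain)
Major: h_f = f(L/D)·V²/2g = 0.02128·1813·0.2583 = 9.966 m
Minor: ΣK = 5.46; h_m = ΣK·V²/2g = 1.410 m
Total H_L = 9.966 + 1.410 = 11.38 m

H_L ≈ 11.4 m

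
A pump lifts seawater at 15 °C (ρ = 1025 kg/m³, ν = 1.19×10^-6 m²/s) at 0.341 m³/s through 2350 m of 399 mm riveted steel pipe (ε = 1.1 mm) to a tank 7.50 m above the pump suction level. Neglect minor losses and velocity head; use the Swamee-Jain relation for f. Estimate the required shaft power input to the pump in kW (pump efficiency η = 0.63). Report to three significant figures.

P_shaft ≈ 354 kW

V = 4Q/(πD²) = 2.727 m/s; Re = 9.14×10^5; ε/D = 0.00276; f = 0.02579
h_f = f(L/D)V²/2g = 57.58 m
Total head H = z + h_f = 7.50 + 57.58 = 65.08 m
P_hyd = ρgQH = 1025·9.81·0.341·65.08 = 223.1 kW
P_shaft = P_hyd/η = 223.1/0.63 = 354.2 kW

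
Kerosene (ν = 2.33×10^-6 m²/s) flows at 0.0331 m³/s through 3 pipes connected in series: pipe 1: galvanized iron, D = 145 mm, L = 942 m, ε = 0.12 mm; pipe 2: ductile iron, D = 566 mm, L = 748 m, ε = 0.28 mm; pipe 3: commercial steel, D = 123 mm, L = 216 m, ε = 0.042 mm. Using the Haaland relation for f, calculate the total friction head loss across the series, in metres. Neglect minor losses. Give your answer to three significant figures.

Pipe 1: V = 2.004 m/s, Re = 1.25×10^5, ε/D = 8.28×10^-4, f = 0.02091, h_1 = f(L/D)V²/2g = 27.83 m
Pipe 2: V = 0.1316 m/s, Re = 3.20×10^4, ε/D = 4.95×10^-4, f = 0.02415, h_2 = f(L/D)V²/2g = 0.02815 m
Pipe 3: V = 2.786 m/s, Re = 1.47×10^5, ε/D = 3.41×10^-4, f = 0.01839, h_3 = f(L/D)V²/2g = 12.78 m
Series → Q common, losses add: H = Σh = 40.63 m

H ≈ 40.6 m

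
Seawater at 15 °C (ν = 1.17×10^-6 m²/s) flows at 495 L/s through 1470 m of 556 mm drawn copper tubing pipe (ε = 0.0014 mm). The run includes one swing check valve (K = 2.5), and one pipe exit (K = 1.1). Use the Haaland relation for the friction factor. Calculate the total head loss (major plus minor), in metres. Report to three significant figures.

V = 4Q/(πD²) = 2.039 m/s; V²/2g = 0.2119 m
Re = 9.69×10^5, ε/D = 2.52×10^-6 → f = 0.01169 (Haaland)
Major: h_f = f(L/D)·V²/2g = 0.01169·2644·0.2119 = 6.546 m
Minor: ΣK = 3.60; h_m = ΣK·V²/2g = 0.7627 m
Total H_L = 6.546 + 0.7627 = 7.309 m

H_L ≈ 7.31 m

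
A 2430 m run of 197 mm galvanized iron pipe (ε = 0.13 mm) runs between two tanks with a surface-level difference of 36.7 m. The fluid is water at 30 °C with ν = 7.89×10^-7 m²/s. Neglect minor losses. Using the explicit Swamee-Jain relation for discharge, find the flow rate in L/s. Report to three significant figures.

Q ≈ 53.9 L/s

Swamee-Jain (Type II): Q = -0.965·√(gD⁵h_f/L)·ln[ε/(3.7D) + √(3.17ν²L/(gD³h_f))]
√(gD⁵h_f/L) = √(9.81·0.197⁵·36.7/2430) = 0.006630
ε/(3.7D) = 1.78×10^-4; √(3.17ν²L/(gD³h_f)) = 4.17×10^-5
Q = -0.965·0.006630·ln(2.201×10^-4) = 0.05388 m³/s
Check: V = 1.77 m/s, Re = 4.41×10^5, f = 0.01881, h_f = 37.0 m ≈ 36.7 m ✓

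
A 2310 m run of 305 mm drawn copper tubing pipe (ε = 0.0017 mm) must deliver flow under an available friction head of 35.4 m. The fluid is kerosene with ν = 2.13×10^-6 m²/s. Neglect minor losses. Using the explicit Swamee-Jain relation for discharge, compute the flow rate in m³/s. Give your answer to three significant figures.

Swamee-Jain (Type II): Q = -0.965·√(gD⁵h_f/L)·ln[ε/(3.7D) + √(3.17ν²L/(gD³h_f))]
√(gD⁵h_f/L) = √(9.81·0.305⁵·35.4/2310) = 0.01992
ε/(3.7D) = 1.51×10^-6; √(3.17ν²L/(gD³h_f)) = 5.81×10^-5
Q = -0.965·0.01992·ln(5.957×10^-5) = 0.1870 m³/s
Check: V = 2.56 m/s, Re = 3.67×10^5, f = 0.01392, h_f = 35.2 m ≈ 35.4 m ✓

Q ≈ 0.187 m³/s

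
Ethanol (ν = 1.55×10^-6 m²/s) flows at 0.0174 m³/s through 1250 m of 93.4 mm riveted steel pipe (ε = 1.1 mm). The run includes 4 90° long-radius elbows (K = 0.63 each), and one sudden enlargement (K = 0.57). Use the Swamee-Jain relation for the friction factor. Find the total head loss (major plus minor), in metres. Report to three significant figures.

H_L ≈ 180 m

V = 4Q/(πD²) = 2.540 m/s; V²/2g = 0.3287 m
Re = 1.53×10^5, ε/D = 0.0118 → f = 0.04063 (Swamee-Jain)
Major: h_f = f(L/D)·V²/2g = 0.04063·13383·0.3287 = 178.7 m
Minor: ΣK = 3.09; h_m = ΣK·V²/2g = 1.016 m
Total H_L = 178.7 + 1.016 = 179.8 m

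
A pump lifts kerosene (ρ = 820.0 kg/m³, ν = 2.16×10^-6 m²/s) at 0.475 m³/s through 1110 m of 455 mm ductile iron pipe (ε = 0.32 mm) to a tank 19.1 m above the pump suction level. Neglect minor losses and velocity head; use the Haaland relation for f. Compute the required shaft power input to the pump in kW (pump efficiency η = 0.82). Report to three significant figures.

V = 4Q/(πD²) = 2.921 m/s; Re = 6.15×10^5; ε/D = 7.03×10^-4; f = 0.01864
h_f = f(L/D)V²/2g = 19.78 m
Total head H = z + h_f = 19.1 + 19.78 = 38.88 m
P_hyd = ρgQH = 820.0·9.81·0.475·38.88 = 148.6 kW
P_shaft = P_hyd/η = 148.6/0.82 = 181.2 kW

P_shaft ≈ 181 kW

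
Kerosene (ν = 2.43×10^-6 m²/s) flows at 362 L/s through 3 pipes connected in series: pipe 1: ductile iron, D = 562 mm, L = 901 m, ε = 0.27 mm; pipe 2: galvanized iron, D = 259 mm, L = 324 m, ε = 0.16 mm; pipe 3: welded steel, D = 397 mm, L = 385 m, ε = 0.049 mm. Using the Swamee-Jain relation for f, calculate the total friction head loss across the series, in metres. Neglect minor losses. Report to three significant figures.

Pipe 1: V = 1.459 m/s, Re = 3.38×10^5, ε/D = 4.80×10^-4, f = 0.01807, h_1 = f(L/D)V²/2g = 3.144 m
Pipe 2: V = 6.871 m/s, Re = 7.32×10^5, ε/D = 6.18×10^-4, f = 0.01821, h_2 = f(L/D)V²/2g = 54.82 m
Pipe 3: V = 2.924 m/s, Re = 4.78×10^5, ε/D = 1.23×10^-4, f = 0.01481, h_3 = f(L/D)V²/2g = 6.259 m
Series → Q common, losses add: H = Σh = 64.22 m

H ≈ 64.2 m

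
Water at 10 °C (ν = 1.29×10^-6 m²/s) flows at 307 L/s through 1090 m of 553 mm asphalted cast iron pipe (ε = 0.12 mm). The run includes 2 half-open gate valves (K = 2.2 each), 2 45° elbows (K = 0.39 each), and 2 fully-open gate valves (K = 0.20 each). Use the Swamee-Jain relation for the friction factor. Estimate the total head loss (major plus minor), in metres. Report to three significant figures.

H_L ≈ 3.02 m

V = 4Q/(πD²) = 1.278 m/s; V²/2g = 0.08327 m
Re = 5.48×10^5, ε/D = 2.17×10^-4 → f = 0.01555 (Swamee-Jain)
Major: h_f = f(L/D)·V²/2g = 0.01555·1971·0.08327 = 2.553 m
Minor: ΣK = 5.58; h_m = ΣK·V²/2g = 0.4647 m
Total H_L = 2.553 + 0.4647 = 3.018 m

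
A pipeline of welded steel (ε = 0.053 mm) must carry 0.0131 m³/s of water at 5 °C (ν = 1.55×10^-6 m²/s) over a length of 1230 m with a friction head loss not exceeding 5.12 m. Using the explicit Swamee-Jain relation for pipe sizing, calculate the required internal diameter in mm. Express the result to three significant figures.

D ≈ 149 mm

Swamee-Jain (Type III): D = 0.66·[ε^1.25·(LQ²/(gh_f))^4.75 + ν·Q^9.4·(L/(gh_f))^5.2]^0.04
LQ²/(gh_f) = 0.004203; L/(gh_f) = 24.49
Term 1 = ε^1.25·(…)^4.75 = 2.33×10^-17; Term 2 = ν·Q^9.4·(…)^5.2 = 5.19×10^-17
D = 0.66·(2.33×10^-17 + 5.19×10^-17)^0.04 = 0.1495 m = 149 mm
Check: V = 0.746 m/s, Re = 7.20×10^4, f = 0.02078, h_f = 4.86 m ≈ 5.12 m ✓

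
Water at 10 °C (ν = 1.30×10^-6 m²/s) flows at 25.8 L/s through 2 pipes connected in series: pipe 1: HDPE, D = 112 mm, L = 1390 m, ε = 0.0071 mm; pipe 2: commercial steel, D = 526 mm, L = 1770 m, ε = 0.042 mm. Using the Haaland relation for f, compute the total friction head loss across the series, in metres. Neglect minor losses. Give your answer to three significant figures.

H ≈ 67.7 m

Pipe 1: V = 2.619 m/s, Re = 2.26×10^5, ε/D = 6.34×10^-5, f = 0.01561, h_1 = f(L/D)V²/2g = 67.70 m
Pipe 2: V = 0.1187 m/s, Re = 4.80×10^4, ε/D = 7.98×10^-5, f = 0.02112, h_2 = f(L/D)V²/2g = 0.05105 m
Series → Q common, losses add: H = Σh = 67.75 m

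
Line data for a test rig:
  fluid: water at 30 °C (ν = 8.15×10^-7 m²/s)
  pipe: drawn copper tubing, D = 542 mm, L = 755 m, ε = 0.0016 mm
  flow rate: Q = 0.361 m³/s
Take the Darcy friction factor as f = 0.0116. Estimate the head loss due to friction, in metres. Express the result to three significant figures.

h_f ≈ 2.02 m

V = 4Q/(πD²) = 4·0.361/(π·0.542²) = 1.565 m/s
h_f = f(L/D)V²/(2g) = 0.01160·(755/0.542)·1.565²/(2·9.81) = 2.016 m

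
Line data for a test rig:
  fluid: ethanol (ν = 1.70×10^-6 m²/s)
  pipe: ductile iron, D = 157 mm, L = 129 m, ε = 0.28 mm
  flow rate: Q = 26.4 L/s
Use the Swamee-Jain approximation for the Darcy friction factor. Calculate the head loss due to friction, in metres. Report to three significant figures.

V = 4Q/(πD²) = 4·0.0264/(π·0.157²) = 1.364 m/s
Re = VD/ν = 1.364·0.157/1.70×10^-6 = 1.26×10^5 → turbulent
ε/D = 0.28/157 = 0.00178
Swamee-Jain: f = 0.02440
h_f = f(L/D)V²/(2g) = 0.02440·(129/0.157)·1.364²/(2·9.81) = 1.900 m

h_f ≈ 1.90 m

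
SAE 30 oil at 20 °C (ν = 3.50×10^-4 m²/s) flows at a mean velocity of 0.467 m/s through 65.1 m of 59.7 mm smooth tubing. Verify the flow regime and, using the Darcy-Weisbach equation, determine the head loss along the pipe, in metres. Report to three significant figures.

Re = VD/ν = 0.467·0.05970/3.50×10^-4 = 79.7 → laminar (Re < 2300)
f = 64/Re = 0.8034
h_f = f(L/D)V²/(2g) = 0.8034·(65.1/0.05970)·0.467²/(2·9.81) = 9.739 m

h_f ≈ 9.74 m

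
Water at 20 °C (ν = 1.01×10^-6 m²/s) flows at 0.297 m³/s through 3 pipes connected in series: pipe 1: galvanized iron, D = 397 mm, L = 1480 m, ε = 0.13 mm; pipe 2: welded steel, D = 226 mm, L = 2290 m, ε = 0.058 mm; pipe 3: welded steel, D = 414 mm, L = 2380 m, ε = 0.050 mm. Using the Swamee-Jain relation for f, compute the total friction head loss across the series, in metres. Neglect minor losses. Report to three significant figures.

H ≈ 463 m

Pipe 1: V = 2.399 m/s, Re = 9.43×10^5, ε/D = 3.27×10^-4, f = 0.01604, h_1 = f(L/D)V²/2g = 17.54 m
Pipe 2: V = 7.404 m/s, Re = 1.66×10^6, ε/D = 2.57×10^-4, f = 0.01504, h_2 = f(L/D)V²/2g = 425.9 m
Pipe 3: V = 2.206 m/s, Re = 9.04×10^5, ε/D = 1.21×10^-4, f = 0.01391, h_3 = f(L/D)V²/2g = 19.84 m
Series → Q common, losses add: H = Σh = 463.3 m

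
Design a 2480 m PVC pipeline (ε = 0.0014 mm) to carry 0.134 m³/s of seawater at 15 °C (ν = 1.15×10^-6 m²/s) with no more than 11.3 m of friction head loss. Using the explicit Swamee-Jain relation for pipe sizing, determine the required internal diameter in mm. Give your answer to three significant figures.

D ≈ 342 mm

Swamee-Jain (Type III): D = 0.66·[ε^1.25·(LQ²/(gh_f))^4.75 + ν·Q^9.4·(L/(gh_f))^5.2]^0.04
LQ²/(gh_f) = 0.4017; L/(gh_f) = 22.37
Term 1 = ε^1.25·(…)^4.75 = 6.33×10^-10; Term 2 = ν·Q^9.4·(…)^5.2 = 7.48×10^-8
D = 0.66·(6.33×10^-10 + 7.48×10^-8)^0.04 = 0.3425 m = 342 mm
Check: V = 1.45 m/s, Re = 4.33×10^5, f = 0.01349, h_f = 10.5 m ≈ 11.3 m ✓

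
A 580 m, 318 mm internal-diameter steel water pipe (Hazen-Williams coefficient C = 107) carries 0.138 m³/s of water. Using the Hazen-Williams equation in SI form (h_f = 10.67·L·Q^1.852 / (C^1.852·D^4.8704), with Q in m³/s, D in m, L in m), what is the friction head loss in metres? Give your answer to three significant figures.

h_f = 10.67·580·0.138^1.852 / (107^1.852·0.318^4.8704) = 7.305 m

h_f ≈ 7.30 m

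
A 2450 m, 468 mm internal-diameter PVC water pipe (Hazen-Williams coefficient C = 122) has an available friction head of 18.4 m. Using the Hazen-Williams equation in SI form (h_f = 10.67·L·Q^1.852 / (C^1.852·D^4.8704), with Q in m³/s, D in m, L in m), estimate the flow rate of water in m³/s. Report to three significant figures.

Rearranging: Q = [h_f·C^1.852·D^4.8704 / (10.67·L)]^(1/1.852)
Q = [18.4·122^1.852·0.468^4.8704 / (10.67·2450)]^0.540 = 0.3288 m³/s

Q ≈ 0.329 m³/s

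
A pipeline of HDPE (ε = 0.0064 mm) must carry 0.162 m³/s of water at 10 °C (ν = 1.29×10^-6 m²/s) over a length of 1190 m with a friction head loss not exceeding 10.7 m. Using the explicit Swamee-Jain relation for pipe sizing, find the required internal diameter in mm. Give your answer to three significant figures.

Swamee-Jain (Type III): D = 0.66·[ε^1.25·(LQ²/(gh_f))^4.75 + ν·Q^9.4·(L/(gh_f))^5.2]^0.04
LQ²/(gh_f) = 0.2975; L/(gh_f) = 11.34
Term 1 = ε^1.25·(…)^4.75 = 1.02×10^-9; Term 2 = ν·Q^9.4·(…)^5.2 = 1.46×10^-8
D = 0.66·(1.02×10^-9 + 1.46×10^-8)^0.04 = 0.3216 m = 322 mm
Check: V = 1.99 m/s, Re = 4.97×10^5, f = 0.01342, h_f = 10.1 m ≈ 10.7 m ✓

D ≈ 322 mm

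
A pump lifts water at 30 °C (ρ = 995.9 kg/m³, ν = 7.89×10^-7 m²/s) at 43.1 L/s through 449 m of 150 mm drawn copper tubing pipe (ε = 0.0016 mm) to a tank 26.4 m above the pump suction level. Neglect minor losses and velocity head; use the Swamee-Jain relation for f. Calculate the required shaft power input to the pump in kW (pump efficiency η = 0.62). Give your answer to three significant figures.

V = 4Q/(πD²) = 2.439 m/s; Re = 4.64×10^5; ε/D = 1.07×10^-5; f = 0.01343
h_f = f(L/D)V²/2g = 12.19 m
Total head H = z + h_f = 26.4 + 12.19 = 38.59 m
P_hyd = ρgQH = 995.9·9.81·0.0431·38.59 = 16.25 kW
P_shaft = P_hyd/η = 16.25/0.62 = 26.21 kW

P_shaft ≈ 26.2 kW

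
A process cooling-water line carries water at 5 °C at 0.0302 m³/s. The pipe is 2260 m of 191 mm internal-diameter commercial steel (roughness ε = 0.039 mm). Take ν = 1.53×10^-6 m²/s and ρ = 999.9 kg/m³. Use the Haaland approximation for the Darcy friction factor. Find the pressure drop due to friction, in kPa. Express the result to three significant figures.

V = 4Q/(πD²) = 4·0.0302/(π·0.191²) = 1.054 m/s
Re = VD/ν = 1.054·0.191/1.53×10^-6 = 1.32×10^5 → turbulent
ε/D = 0.039/191 = 2.04×10^-4
Haaland: f = 0.01794
h_f = f(L/D)V²/(2g) = 0.01794·(2260/0.191)·1.054²/(2·9.81) = 12.02 m
Δp = ρg·h_f = 999.9·9.81·12.02 = 117.9 kPa

Δp ≈ 118 kPa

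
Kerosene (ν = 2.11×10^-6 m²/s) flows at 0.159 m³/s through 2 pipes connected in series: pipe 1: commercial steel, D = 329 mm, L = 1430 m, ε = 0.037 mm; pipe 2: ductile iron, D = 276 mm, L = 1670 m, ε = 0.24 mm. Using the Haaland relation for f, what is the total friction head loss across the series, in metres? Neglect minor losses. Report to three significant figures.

H ≈ 55.1 m

Pipe 1: V = 1.870 m/s, Re = 2.92×10^5, ε/D = 1.12×10^-4, f = 0.01540, h_1 = f(L/D)V²/2g = 11.93 m
Pipe 2: V = 2.658 m/s, Re = 3.48×10^5, ε/D = 8.70×10^-4, f = 0.01984, h_2 = f(L/D)V²/2g = 43.20 m
Series → Q common, losses add: H = Σh = 55.14 m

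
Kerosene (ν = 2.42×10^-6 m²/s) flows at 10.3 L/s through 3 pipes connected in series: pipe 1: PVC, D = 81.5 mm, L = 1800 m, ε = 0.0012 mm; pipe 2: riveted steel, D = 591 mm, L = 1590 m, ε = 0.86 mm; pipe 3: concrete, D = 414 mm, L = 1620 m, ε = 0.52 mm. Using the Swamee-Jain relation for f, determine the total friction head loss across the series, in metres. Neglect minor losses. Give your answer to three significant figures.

Pipe 1: V = 1.974 m/s, Re = 6.65×10^4, ε/D = 1.47×10^-5, f = 0.01956, h_1 = f(L/D)V²/2g = 85.83 m
Pipe 2: V = 0.03755 m/s, Re = 9170, ε/D = 0.00146, f = 0.03405, h_2 = f(L/D)V²/2g = 0.006583 m
Pipe 3: V = 0.07652 m/s, Re = 1.31×10^4, ε/D = 0.00126, f = 0.03116, h_3 = f(L/D)V²/2g = 0.03639 m
Series → Q common, losses add: H = Σh = 85.88 m

H ≈ 85.9 m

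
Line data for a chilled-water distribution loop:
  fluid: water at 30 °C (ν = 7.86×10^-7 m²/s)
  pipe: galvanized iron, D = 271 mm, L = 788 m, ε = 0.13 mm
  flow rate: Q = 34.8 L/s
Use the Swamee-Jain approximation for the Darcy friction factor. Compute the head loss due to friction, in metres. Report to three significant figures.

h_f ≈ 1.01 m

V = 4Q/(πD²) = 4·0.0348/(π·0.271²) = 0.6033 m/s
Re = VD/ν = 0.6033·0.271/7.86×10^-7 = 2.08×10^5 → turbulent
ε/D = 0.13/271 = 4.80×10^-4
Swamee-Jain: f = 0.01876
h_f = f(L/D)V²/(2g) = 0.01876·(788/0.271)·0.6033²/(2·9.81) = 1.012 m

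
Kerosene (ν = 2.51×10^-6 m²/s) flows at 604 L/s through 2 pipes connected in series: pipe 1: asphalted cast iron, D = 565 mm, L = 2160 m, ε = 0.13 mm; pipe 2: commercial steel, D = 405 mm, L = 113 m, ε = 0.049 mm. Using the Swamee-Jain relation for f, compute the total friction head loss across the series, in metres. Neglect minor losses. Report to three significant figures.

H ≈ 22.2 m

Pipe 1: V = 2.409 m/s, Re = 5.42×10^5, ε/D = 2.30×10^-4, f = 0.01569, h_1 = f(L/D)V²/2g = 17.74 m
Pipe 2: V = 4.689 m/s, Re = 7.57×10^5, ε/D = 1.21×10^-4, f = 0.01412, h_2 = f(L/D)V²/2g = 4.415 m
Series → Q common, losses add: H = Σh = 22.15 m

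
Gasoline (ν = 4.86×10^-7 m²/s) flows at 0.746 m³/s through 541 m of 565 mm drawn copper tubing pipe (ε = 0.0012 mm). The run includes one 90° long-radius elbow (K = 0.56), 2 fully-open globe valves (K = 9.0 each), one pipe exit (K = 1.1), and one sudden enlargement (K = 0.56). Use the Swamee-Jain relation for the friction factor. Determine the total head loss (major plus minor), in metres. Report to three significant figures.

H_L ≈ 13.3 m

V = 4Q/(πD²) = 2.975 m/s; V²/2g = 0.4512 m
Re = 3.46×10^6, ε/D = 2.12×10^-6 → f = 0.009634 (Swamee-Jain)
Major: h_f = f(L/D)·V²/2g = 0.009634·957.5·0.4512 = 4.163 m
Minor: ΣK = 20.2; h_m = ΣK·V²/2g = 9.124 m
Total H_L = 4.163 + 9.124 = 13.29 m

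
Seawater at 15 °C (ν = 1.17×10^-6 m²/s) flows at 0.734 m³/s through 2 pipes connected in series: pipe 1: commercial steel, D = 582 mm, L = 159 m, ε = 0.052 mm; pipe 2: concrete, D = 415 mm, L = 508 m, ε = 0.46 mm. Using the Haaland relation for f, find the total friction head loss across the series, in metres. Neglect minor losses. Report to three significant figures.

H ≈ 38.7 m

Pipe 1: V = 2.759 m/s, Re = 1.37×10^6, ε/D = 8.93×10^-5, f = 0.01284, h_1 = f(L/D)V²/2g = 1.361 m
Pipe 2: V = 5.426 m/s, Re = 1.92×10^6, ε/D = 0.00111, f = 0.02031, h_2 = f(L/D)V²/2g = 37.31 m
Series → Q common, losses add: H = Σh = 38.67 m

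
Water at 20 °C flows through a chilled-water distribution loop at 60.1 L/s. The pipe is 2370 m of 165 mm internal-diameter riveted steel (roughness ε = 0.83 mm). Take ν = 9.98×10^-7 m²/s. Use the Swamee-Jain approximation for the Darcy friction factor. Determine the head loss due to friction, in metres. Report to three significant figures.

V = 4Q/(πD²) = 4·0.0601/(π·0.165²) = 2.811 m/s
Re = VD/ν = 2.811·0.165/9.98×10^-7 = 4.65×10^5 → turbulent
ε/D = 0.83/165 = 0.00503
Swamee-Jain: f = 0.03073
h_f = f(L/D)V²/(2g) = 0.03073·(2370/0.165)·2.811²/(2·9.81) = 177.7 m

h_f ≈ 178 m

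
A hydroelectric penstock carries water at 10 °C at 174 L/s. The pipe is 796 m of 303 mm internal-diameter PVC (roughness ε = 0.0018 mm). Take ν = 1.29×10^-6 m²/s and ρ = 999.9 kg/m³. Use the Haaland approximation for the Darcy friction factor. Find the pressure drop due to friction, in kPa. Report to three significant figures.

V = 4Q/(πD²) = 4·0.174/(π·0.303²) = 2.413 m/s
Re = VD/ν = 2.413·0.303/1.29×10^-6 = 5.67×10^5 → turbulent
ε/D = 0.0018/303 = 5.94×10^-6
Haaland: f = 0.01285
h_f = f(L/D)V²/(2g) = 0.01285·(796/0.303)·2.413²/(2·9.81) = 10.02 m
Δp = ρg·h_f = 999.9·9.81·10.02 = 98.25 kPa

Δp ≈ 98.2 kPa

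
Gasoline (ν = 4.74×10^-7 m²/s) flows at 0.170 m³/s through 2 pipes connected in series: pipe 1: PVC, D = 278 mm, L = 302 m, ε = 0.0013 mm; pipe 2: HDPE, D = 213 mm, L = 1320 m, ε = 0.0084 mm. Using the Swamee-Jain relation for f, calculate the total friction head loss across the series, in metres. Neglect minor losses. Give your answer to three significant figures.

H ≈ 87.7 m

Pipe 1: V = 2.801 m/s, Re = 1.64×10^6, ε/D = 4.68×10^-6, f = 0.01085, h_1 = f(L/D)V²/2g = 4.714 m
Pipe 2: V = 4.771 m/s, Re = 2.14×10^6, ε/D = 3.94×10^-5, f = 0.01154, h_2 = f(L/D)V²/2g = 82.97 m
Series → Q common, losses add: H = Σh = 87.68 m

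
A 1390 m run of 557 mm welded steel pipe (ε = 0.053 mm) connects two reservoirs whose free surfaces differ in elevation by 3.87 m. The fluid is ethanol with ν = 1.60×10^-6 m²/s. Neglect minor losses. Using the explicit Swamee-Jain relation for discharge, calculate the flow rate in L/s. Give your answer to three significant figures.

Swamee-Jain (Type II): Q = -0.965·√(gD⁵h_f/L)·ln[ε/(3.7D) + √(3.17ν²L/(gD³h_f))]
√(gD⁵h_f/L) = √(9.81·0.557⁵·3.87/1390) = 0.03827
ε/(3.7D) = 2.57×10^-5; √(3.17ν²L/(gD³h_f)) = 4.15×10^-5
Q = -0.965·0.03827·ln(6.718×10^-5) = 0.3548 m³/s
Check: V = 1.46 m/s, Re = 5.07×10^5, f = 0.01439, h_f = 3.88 m ≈ 3.87 m ✓

Q ≈ 355 L/s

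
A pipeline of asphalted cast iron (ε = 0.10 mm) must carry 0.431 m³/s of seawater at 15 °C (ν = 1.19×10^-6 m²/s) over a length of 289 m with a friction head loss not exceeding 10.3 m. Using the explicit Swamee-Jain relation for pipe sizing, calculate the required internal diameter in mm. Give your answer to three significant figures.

Swamee-Jain (Type III): D = 0.66·[ε^1.25·(LQ²/(gh_f))^4.75 + ν·Q^9.4·(L/(gh_f))^5.2]^0.04
LQ²/(gh_f) = 0.5313; L/(gh_f) = 2.860
Term 1 = ε^1.25·(…)^4.75 = 4.96×10^-7; Term 2 = ν·Q^9.4·(…)^5.2 = 1.03×10^-7
D = 0.66·(4.96×10^-7 + 1.03×10^-7)^0.04 = 0.3721 m = 372 mm
Check: V = 3.96 m/s, Re = 1.24×10^6, f = 0.01533, h_f = 9.53 m ≈ 10.3 m ✓

D ≈ 372 mm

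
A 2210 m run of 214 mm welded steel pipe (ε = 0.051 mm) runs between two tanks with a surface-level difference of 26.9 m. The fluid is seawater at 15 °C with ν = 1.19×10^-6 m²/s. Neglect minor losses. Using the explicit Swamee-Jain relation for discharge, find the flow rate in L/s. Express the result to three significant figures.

Q ≈ 63.4 L/s

Swamee-Jain (Type II): Q = -0.965·√(gD⁵h_f/L)·ln[ε/(3.7D) + √(3.17ν²L/(gD³h_f))]
√(gD⁵h_f/L) = √(9.81·0.214⁵·26.9/2210) = 0.007321
ε/(3.7D) = 6.44×10^-5; √(3.17ν²L/(gD³h_f)) = 6.19×10^-5
Q = -0.965·0.007321·ln(1.263×10^-4) = 0.06341 m³/s
Check: V = 1.76 m/s, Re = 3.17×10^5, f = 0.01652, h_f = 27.0 m ≈ 26.9 m ✓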